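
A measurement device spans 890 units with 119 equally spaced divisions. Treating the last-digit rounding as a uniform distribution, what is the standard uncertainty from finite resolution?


resolution = range / divisions
resolution = 890 / 119 = 7.4789916
u_res = resolution / (2*sqrt(3))
u_res = 7.4789916 / 3.4641016
u_res = 2.1590

2.1590


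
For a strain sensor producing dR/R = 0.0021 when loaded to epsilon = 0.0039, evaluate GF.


GF = (dR/R) / epsilon
= 0.0021 / 0.0039
= 0.5385

0.5385


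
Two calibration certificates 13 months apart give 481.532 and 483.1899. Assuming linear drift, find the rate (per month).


rate = (v2 - v1) / months
= (483.1899 - 481.532) / 13
= 1.6579 / 13
= 0.1275

0.1275


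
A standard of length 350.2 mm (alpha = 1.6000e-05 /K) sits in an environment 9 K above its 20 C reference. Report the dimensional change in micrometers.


dL = L * alpha * dT
= 350.2 * 1.6000e-05 * 9
= 0.0504288 mm
dL_um = 0.0504288 * 1000 = 50.4288 um

50.4288


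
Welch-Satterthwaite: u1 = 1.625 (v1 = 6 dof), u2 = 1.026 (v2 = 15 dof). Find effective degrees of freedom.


uc = sqrt(u1^2 + u2^2) = sqrt(1.625^2 + 1.026^2) = 1.9217963
v_eff = uc^4 / (u1^4/v1 + u2^4/v2)
= 1.9217963^4 / (1.625^4/6 + 1.026^4/15)
= 13.640472 / 1.2360252
v_eff = 11.0358

11.0358


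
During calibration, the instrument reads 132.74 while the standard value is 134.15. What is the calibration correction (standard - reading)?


Correction = standard - reading
= 134.15 - 132.74
= 1.4100

1.4100


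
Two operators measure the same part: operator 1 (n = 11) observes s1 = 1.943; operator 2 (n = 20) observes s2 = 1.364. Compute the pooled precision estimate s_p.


s_p = sqrt(((n1-1)*s1^2 + (n2-1)*s2^2) / (n1+n2-2))
numerator = (11-1)*1.943^2 + (20-1)*1.364^2 = 37.75249 + 35.349424 = 73.101914
denominator = 11 + 20 - 2 = 29
s_p^2 = 73.101914 / 29 = 2.5207557
s_p = sqrt(2.5207557) = 1.5877

1.5877


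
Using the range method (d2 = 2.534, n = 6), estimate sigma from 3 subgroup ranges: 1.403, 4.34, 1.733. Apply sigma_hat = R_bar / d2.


R_bar = (1.403 + 4.34 + 1.733) / 3
R_bar = 7.476 / 3 = 2.492
sigma_hat = R_bar / d2 = 2.492 / 2.534 = 0.9834

0.9834


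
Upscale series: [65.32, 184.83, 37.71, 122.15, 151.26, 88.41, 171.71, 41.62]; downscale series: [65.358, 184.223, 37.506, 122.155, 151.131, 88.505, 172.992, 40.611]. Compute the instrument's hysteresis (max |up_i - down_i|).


|65.32 - 65.358| = 0.0380
|184.83 - 184.223| = 0.6070
|37.71 - 37.506| = 0.2040
|122.15 - 122.155| = 0.0050
|151.26 - 151.131| = 0.1290
|88.41 - 88.505| = 0.0950
|171.71 - 172.992| = 1.2820
|41.62 - 40.611| = 1.0090
hysteresis = max(diffs) = 1.2820

1.2820


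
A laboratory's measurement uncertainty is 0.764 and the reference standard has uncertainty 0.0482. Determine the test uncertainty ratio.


TUR = u_lab / u_ref
= 0.764 / 0.0482
= 15.8506

15.8506


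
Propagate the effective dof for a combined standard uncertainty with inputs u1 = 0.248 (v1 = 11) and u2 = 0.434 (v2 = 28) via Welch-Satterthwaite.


uc = sqrt(u1^2 + u2^2) = sqrt(0.248^2 + 0.434^2) = 0.49985998
v_eff = uc^4 / (u1^4/v1 + u2^4/v2)
= 0.49985998^4 / (0.248^4/11 + 0.434^4/28)
= 0.062430019 / 0.0016109564
v_eff = 38.7534

38.7534


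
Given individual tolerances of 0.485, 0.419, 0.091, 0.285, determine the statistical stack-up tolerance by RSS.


RSS = sqrt(0.485^2 + 0.419^2 + 0.091^2 + 0.285^2)
= sqrt(0.500292)
= 0.7073

0.7073


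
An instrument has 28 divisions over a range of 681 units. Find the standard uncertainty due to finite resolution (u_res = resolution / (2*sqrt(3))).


resolution = range / divisions
resolution = 681 / 28 = 24.321429
u_res = resolution / (2*sqrt(3))
u_res = 24.321429 / 3.4641016
u_res = 7.0210

7.0210


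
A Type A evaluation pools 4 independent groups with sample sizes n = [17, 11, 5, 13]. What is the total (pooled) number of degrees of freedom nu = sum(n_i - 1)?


nu = sum_i (n_i - 1)
nu = ((17 - 1) + (11 - 1) + (5 - 1) + (13 - 1))
nu = 16 + 10 + 4 + 12
nu = 42

42


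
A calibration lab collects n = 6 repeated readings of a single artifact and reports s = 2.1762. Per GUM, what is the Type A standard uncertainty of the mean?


u_A = s / sqrt(n)
u_A = 2.1762 / sqrt(6)
u_A = 2.1762 / 2.4494897
u_A = 0.8884

0.8884


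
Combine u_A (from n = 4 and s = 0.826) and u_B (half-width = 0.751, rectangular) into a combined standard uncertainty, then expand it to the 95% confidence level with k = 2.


u_A = s / sqrt(n) = 0.826 / sqrt(4) = 0.413
u_B = half_width / sqrt(3) = 0.751 / sqrt(3) = 0.43359005
uc = sqrt(u_A^2 + u_B^2) = sqrt(0.413^2 + 0.43359005^2) = 0.59880659
U = k * uc = 2 * 0.59880659
U = 1.1976

1.1976


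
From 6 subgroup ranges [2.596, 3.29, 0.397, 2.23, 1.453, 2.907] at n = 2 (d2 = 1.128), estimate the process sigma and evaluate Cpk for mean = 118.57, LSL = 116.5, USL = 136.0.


R_bar = (2.596 + 3.29 + 0.397 + 2.23 + 1.453 + 2.907) / 6 = 2.1455
sigma = R_bar / d2 = 2.1455 / 1.128 = 1.902039
Cp = (USL - LSL)/(6*sigma) = (136.0 - 116.5)/(6*1.902039) = 1.7087
Cpu = (136.0 - 118.57)/(3*1.902039) = 3.0546
Cpl = (118.57 - 116.5)/(3*1.902039) = 0.3628
Cpk = min(Cpu, Cpl) = 0.3628

0.3628


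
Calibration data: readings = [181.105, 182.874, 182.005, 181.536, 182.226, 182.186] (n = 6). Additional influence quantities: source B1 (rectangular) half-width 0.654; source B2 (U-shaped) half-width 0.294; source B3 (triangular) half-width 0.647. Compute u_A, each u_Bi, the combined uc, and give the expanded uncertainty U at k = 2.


mean = (181.105 + 182.874 + 182.005 + 181.536 + 182.226 + 182.186) / 6 = 181.9886667
s = sqrt(sum((x - mean)^2)/(n-1)) = 0.61075745
u_A = s / sqrt(n) = 0.61075745 / sqrt(6) = 0.24934068
u_B1 = 0.654 / sqrt(3) = 0.37758708
u_B2 = 0.294 / sqrt(2) = 0.20788939
u_B3 = 0.647 / sqrt(6) = 0.26413664
uc = sqrt(0.24934068^2 + 0.37758708^2 + 0.20788939^2 + 0.26413664^2) = 0.5636745
U = k * uc = 2 * 0.5636745
U = 1.1273

1.1273


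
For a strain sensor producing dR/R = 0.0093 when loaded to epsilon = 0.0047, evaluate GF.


GF = (dR/R) / epsilon
= 0.0093 / 0.0047
= 1.9787

1.9787


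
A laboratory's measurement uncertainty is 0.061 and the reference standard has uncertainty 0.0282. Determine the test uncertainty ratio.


TUR = u_lab / u_ref
= 0.061 / 0.0282
= 2.1631

2.1631


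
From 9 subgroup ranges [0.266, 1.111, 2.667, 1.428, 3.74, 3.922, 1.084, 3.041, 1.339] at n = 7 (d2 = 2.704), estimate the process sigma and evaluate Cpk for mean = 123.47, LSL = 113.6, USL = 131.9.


R_bar = (0.266 + 1.111 + 2.667 + 1.428 + 3.74 + 3.922 + 1.084 + 3.041 + 1.339) / 9 = 2.0664444
sigma = R_bar / d2 = 2.0664444 / 2.704 = 0.7642176
Cp = (USL - LSL)/(6*sigma) = (131.9 - 113.6)/(6*0.7642176) = 3.9910
Cpu = (131.9 - 123.47)/(3*0.7642176) = 3.6770
Cpl = (123.47 - 113.6)/(3*0.7642176) = 4.3051
Cpk = min(Cpu, Cpl) = 3.6770

3.6770


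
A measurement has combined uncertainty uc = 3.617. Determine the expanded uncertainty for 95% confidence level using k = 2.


U = k * uc
U = 2 * 3.617
U = 7.2340

7.2340


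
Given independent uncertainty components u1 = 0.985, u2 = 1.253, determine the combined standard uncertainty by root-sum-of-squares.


uc = sqrt(0.985^2 + 1.253^2)
uc = sqrt(2.540234)
uc = 1.5938

1.5938


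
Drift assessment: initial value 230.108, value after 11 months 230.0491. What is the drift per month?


rate = (v2 - v1) / months
= (230.0491 - 230.108) / 11
= -0.0589 / 11
= -0.0054

-0.0054


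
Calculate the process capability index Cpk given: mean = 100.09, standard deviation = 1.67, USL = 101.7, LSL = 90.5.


Cpu = (USL - mean) / (3*sigma) = (101.7 - 100.09) / (3*1.67) = 0.3214
Cpl = (mean - LSL) / (3*sigma) = (100.09 - 90.5) / (3*1.67) = 1.9142
Cpk = min(Cpu, Cpl) = 0.3214

0.3214


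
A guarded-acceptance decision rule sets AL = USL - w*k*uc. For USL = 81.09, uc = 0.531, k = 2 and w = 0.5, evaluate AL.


U = k * uc = 2 * 0.531 = 1.062
guard band g = w * U = 0.5 * 1.062 = 0.531
AL = USL - g = 81.09 - 0.531
AL = 80.5590

80.5590


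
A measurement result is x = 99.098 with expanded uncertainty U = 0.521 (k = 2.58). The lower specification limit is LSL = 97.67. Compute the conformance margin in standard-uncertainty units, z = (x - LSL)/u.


u = U / k = 0.521 / 2.58 = 0.20193798
margin = |LSL - x| = |97.67 - 99.098| = 1.428
z = margin / u = 1.428 / 0.20193798
z = 7.0715

7.0715


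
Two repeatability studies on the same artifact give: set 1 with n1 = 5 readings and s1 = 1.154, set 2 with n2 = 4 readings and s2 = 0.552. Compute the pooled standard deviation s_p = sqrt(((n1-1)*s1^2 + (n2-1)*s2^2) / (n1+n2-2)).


s_p = sqrt(((n1-1)*s1^2 + (n2-1)*s2^2) / (n1+n2-2))
numerator = (5-1)*1.154^2 + (4-1)*0.552^2 = 5.326864 + 0.914112 = 6.240976
denominator = 5 + 4 - 2 = 7
s_p^2 = 6.240976 / 7 = 0.891568
s_p = sqrt(0.891568) = 0.9442

0.9442


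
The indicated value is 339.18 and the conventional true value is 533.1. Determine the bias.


Systematic error = measured - true
= 339.18 - 533.1
= -193.9200

-193.9200


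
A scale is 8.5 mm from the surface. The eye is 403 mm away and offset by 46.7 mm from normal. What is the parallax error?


error = h * offset / d
= 8.5 * 46.7 / 403
= 0.9850

0.9850


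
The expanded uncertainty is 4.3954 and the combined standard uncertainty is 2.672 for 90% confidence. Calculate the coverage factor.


k = U / uc
k = 4.3954 / 2.672
k = 1.645

1.645


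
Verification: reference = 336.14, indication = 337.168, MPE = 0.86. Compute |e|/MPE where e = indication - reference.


e = indication - reference = 337.168 - 336.14 = 1.0280
|e| = 1.0280
ratio = |e| / MPE = 1.0280 / 0.86
ratio = 1.1953

1.1953


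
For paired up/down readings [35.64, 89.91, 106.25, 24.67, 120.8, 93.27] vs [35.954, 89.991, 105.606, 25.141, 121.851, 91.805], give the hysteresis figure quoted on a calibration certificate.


|35.64 - 35.954| = 0.3140
|89.91 - 89.991| = 0.0810
|106.25 - 105.606| = 0.6440
|24.67 - 25.141| = 0.4710
|120.8 - 121.851| = 1.0510
|93.27 - 91.805| = 1.4650
hysteresis = max(diffs) = 1.4650

1.4650


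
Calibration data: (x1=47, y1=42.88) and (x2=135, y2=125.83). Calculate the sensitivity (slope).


slope = (y2 - y1) / (x2 - x1)
= (125.83 - 42.88) / (135 - 47)
= 82.9500 / 88
= 0.9426

0.9426


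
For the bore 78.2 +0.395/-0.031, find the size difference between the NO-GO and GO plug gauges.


GO = nominal - lower_tol (smallest hole = maximum material condition)
GO = 78.2 - 0.031 = 78.169
NO-GO = nominal + upper_tol (largest hole = least material condition)
NO-GO = 78.2 + 0.395 = 78.595
spread = NO-GO - GO = 78.595 - 78.169 = 0.4260

0.4260


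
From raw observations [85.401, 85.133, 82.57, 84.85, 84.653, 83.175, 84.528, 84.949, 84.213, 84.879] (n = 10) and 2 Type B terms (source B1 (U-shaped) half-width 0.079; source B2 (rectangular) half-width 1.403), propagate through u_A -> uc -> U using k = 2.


mean = (85.401 + 85.133 + 82.57 + 84.85 + 84.653 + 83.175 + 84.528 + 84.949 + 84.213 + 84.879) / 10 = 84.4351
s = sqrt(sum((x - mean)^2)/(n-1)) = 0.895991
u_A = s / sqrt(n) = 0.895991 / sqrt(10) = 0.28333723
u_B1 = 0.079 / sqrt(2) = 0.055861436
u_B2 = 1.403 / sqrt(3) = 0.81002243
uc = sqrt(0.28333723^2 + 0.055861436^2 + 0.81002243^2) = 0.85996327
U = k * uc = 2 * 0.85996327
U = 1.7199

1.7199


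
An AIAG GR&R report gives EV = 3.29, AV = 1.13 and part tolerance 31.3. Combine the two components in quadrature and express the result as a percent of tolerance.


GRR = sqrt(EV^2 + AV^2) = sqrt(3.29^2 + 1.13^2) = 3.4786492
%GRR = GRR / tol * 100 = 3.4786492 / 31.3 * 100
%GRR = 11.1139

11.1139


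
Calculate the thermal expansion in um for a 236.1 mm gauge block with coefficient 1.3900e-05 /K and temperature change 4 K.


dL = L * alpha * dT
= 236.1 * 1.3900e-05 * 4
= 0.0131272 mm
dL_um = 0.0131272 * 1000 = 13.1272 um

13.1272


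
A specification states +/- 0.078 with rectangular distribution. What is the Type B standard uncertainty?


u_B = half_width / sqrt(3)
u_B = 0.078 / 1.7320508
u_B = 0.0450

0.0450


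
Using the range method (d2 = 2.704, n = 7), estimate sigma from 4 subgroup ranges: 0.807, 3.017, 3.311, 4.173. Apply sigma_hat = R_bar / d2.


R_bar = (0.807 + 3.017 + 3.311 + 4.173) / 4
R_bar = 11.308 / 4 = 2.827
sigma_hat = R_bar / d2 = 2.827 / 2.704 = 1.0455

1.0455


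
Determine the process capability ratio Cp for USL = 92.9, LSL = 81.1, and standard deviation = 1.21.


Cp = (USL - LSL) / (6 * sigma)
= (92.9 - 81.1) / (6 * 1.21)
= 11.8000 / 7.2600
= 1.6253

1.6253


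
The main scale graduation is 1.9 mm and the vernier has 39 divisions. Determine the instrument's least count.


LC = MSD / n_div
= 1.9 / 39
= 0.0487

0.0487


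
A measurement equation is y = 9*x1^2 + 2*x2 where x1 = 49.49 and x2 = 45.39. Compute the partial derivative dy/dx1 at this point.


y = 9*x1^2 + 2*x2
dy/dx1 = 2*9*x1
Evaluate at x1 = 49.49: c1 = 18 * 49.49
c1 = 890.8200

890.8200


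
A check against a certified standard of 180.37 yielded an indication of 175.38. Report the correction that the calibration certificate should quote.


Correction = standard - reading
= 180.37 - 175.38
= 4.9900

4.9900


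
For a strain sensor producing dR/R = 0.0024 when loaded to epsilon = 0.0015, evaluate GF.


GF = (dR/R) / epsilon
= 0.0024 / 0.0015
= 1.6000

1.6000


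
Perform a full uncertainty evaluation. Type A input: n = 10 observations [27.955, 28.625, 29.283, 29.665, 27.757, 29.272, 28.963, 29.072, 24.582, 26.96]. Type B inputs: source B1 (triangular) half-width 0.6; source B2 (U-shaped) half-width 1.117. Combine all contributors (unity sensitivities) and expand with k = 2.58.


mean = (27.955 + 28.625 + 29.283 + 29.665 + 27.757 + 29.272 + 28.963 + 29.072 + 24.582 + 26.96) / 10 = 28.2134
s = sqrt(sum((x - mean)^2)/(n-1)) = 1.5229167
u_A = s / sqrt(n) = 1.5229167 / sqrt(10) = 0.48158855
u_B1 = 0.6 / sqrt(6) = 0.24494897
u_B2 = 1.117 / sqrt(2) = 0.78983827
uc = sqrt(0.48158855^2 + 0.24494897^2 + 0.78983827^2) = 0.95695978
U = k * uc = 2.58 * 0.95695978
U = 2.4690

2.4690


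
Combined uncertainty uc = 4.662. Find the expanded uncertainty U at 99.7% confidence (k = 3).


U = k * uc
U = 3 * 4.662
U = 13.9860

13.9860


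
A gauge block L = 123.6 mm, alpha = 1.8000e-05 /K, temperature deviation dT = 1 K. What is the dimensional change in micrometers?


dL = L * alpha * dT
= 123.6 * 1.8000e-05 * 1
= 0.0022248 mm
dL_um = 0.0022248 * 1000 = 2.2248 um

2.2248


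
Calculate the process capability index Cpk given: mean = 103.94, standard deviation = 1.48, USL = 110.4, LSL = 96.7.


Cpu = (USL - mean) / (3*sigma) = (110.4 - 103.94) / (3*1.48) = 1.4550
Cpl = (mean - LSL) / (3*sigma) = (103.94 - 96.7) / (3*1.48) = 1.6306
Cpk = min(Cpu, Cpl) = 1.4550

1.4550


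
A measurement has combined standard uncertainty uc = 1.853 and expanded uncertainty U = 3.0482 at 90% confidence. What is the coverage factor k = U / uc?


k = U / uc
k = 3.0482 / 1.853
k = 1.645

1.645


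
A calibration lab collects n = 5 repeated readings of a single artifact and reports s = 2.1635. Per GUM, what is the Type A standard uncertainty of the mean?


u_A = s / sqrt(n)
u_A = 2.1635 / sqrt(5)
u_A = 2.1635 / 2.236068
u_A = 0.9675

0.9675


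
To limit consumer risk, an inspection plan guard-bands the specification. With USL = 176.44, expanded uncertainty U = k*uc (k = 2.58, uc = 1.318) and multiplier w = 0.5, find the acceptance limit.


U = k * uc = 2.58 * 1.318 = 3.40044
guard band g = w * U = 0.5 * 3.40044 = 1.70022
AL = USL - g = 176.44 - 1.70022
AL = 174.7398

174.7398


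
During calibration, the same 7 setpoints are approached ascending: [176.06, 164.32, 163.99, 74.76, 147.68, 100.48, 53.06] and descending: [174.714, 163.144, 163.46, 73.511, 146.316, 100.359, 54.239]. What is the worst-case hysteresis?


|176.06 - 174.714| = 1.3460
|164.32 - 163.144| = 1.1760
|163.99 - 163.46| = 0.5300
|74.76 - 73.511| = 1.2490
|147.68 - 146.316| = 1.3640
|100.48 - 100.359| = 0.1210
|53.06 - 54.239| = 1.1790
hysteresis = max(diffs) = 1.3640

1.3640


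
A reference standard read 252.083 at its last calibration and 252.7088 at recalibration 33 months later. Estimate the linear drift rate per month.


rate = (v2 - v1) / months
= (252.7088 - 252.083) / 33
= 0.6258 / 33
= 0.0190

0.0190


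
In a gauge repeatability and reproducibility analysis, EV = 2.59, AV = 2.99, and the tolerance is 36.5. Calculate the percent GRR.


GRR = sqrt(EV^2 + AV^2) = sqrt(2.59^2 + 2.99^2) = 3.9557806
%GRR = GRR / tol * 100 = 3.9557806 / 36.5 * 100
%GRR = 10.8378

10.8378


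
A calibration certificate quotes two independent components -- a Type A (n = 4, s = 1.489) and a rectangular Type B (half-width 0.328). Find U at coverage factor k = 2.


u_A = s / sqrt(n) = 1.489 / sqrt(4) = 0.7445
u_B = half_width / sqrt(3) = 0.328 / sqrt(3) = 0.18937089
uc = sqrt(u_A^2 + u_B^2) = sqrt(0.7445^2 + 0.18937089^2) = 0.76820673
U = k * uc = 2 * 0.76820673
U = 1.5364

1.5364


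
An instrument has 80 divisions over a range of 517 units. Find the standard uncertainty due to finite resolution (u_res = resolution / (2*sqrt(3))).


resolution = range / divisions
resolution = 517 / 80 = 6.4625
u_res = resolution / (2*sqrt(3))
u_res = 6.4625 / 3.4641016
u_res = 1.8656

1.8656


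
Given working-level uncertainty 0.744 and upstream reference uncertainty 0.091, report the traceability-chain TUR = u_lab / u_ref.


TUR = u_lab / u_ref
= 0.744 / 0.091
= 8.1758

8.1758


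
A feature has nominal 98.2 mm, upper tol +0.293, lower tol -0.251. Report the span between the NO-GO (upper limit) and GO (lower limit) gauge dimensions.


GO = nominal - lower_tol (smallest hole = maximum material condition)
GO = 98.2 - 0.251 = 97.949
NO-GO = nominal + upper_tol (largest hole = least material condition)
NO-GO = 98.2 + 0.293 = 98.493
spread = NO-GO - GO = 98.493 - 97.949 = 0.5440

0.5440


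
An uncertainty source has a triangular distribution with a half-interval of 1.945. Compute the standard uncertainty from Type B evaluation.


u_B = half_width / sqrt(6)
u_B = 1.945 / 2.4494897
u_B = 0.7940

0.7940


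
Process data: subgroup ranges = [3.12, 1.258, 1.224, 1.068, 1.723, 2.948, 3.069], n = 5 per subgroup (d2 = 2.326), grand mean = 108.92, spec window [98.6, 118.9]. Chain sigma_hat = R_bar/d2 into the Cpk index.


R_bar = (3.12 + 1.258 + 1.224 + 1.068 + 1.723 + 2.948 + 3.069) / 7 = 2.0585714
sigma = R_bar / d2 = 2.0585714 / 2.326 = 0.8850264
Cp = (USL - LSL)/(6*sigma) = (118.9 - 98.6)/(6*0.8850264) = 3.8229
Cpu = (118.9 - 108.92)/(3*0.8850264) = 3.7588
Cpl = (108.92 - 98.6)/(3*0.8850264) = 3.8869
Cpk = min(Cpu, Cpl) = 3.7588

3.7588


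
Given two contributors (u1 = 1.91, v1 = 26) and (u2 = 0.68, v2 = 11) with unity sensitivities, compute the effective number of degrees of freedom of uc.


uc = sqrt(u1^2 + u2^2) = sqrt(1.91^2 + 0.68^2) = 2.0274368
v_eff = uc^4 / (u1^4/v1 + u2^4/v2)
= 2.0274368^4 / (1.91^4/26 + 0.68^4/11)
= 16.89621 / 0.53130814
v_eff = 31.8012

31.8012


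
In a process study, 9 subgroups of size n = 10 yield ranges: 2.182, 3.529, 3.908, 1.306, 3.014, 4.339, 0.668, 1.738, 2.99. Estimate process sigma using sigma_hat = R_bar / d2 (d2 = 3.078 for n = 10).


R_bar = (2.182 + 3.529 + 3.908 + 1.306 + 3.014 + 4.339 + 0.668 + 1.738 + 2.99) / 9
R_bar = 23.674 / 9 = 2.6304444
sigma_hat = R_bar / d2 = 2.6304444 / 3.078 = 0.8546

0.8546


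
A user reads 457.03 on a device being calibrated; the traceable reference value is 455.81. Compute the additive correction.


Correction = standard - reading
= 455.81 - 457.03
= -1.2200

-1.2200


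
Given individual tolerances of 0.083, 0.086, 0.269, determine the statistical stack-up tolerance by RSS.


RSS = sqrt(0.083^2 + 0.086^2 + 0.269^2)
= sqrt(0.086646)
= 0.2944

0.2944


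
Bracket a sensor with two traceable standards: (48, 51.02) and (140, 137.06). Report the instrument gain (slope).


slope = (y2 - y1) / (x2 - x1)
= (137.06 - 51.02) / (140 - 48)
= 86.0400 / 92
= 0.9352

0.9352


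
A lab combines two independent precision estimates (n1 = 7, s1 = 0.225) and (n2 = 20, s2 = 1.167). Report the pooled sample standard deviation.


s_p = sqrt(((n1-1)*s1^2 + (n2-1)*s2^2) / (n1+n2-2))
numerator = (7-1)*0.225^2 + (20-1)*1.167^2 = 0.30375 + 25.875891 = 26.179641
denominator = 7 + 20 - 2 = 25
s_p^2 = 26.179641 / 25 = 1.0471856
s_p = sqrt(1.0471856) = 1.0233

1.0233


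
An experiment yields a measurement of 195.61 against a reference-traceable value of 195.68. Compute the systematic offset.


Systematic error = measured - true
= 195.61 - 195.68
= -0.0700

-0.0700


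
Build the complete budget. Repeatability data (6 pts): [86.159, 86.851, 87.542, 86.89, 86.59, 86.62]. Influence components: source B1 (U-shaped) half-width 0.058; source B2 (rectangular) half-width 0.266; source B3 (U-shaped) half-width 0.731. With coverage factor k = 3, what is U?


mean = (86.159 + 86.851 + 87.542 + 86.89 + 86.59 + 86.62) / 6 = 86.77533333
s = sqrt(sum((x - mean)^2)/(n-1)) = 0.45716416
u_A = s / sqrt(n) = 0.45716416 / sqrt(6) = 0.18663649
u_B1 = 0.058 / sqrt(2) = 0.041012193
u_B2 = 0.266 / sqrt(3) = 0.15357517
u_B3 = 0.731 / sqrt(2) = 0.51689506
uc = sqrt(0.18663649^2 + 0.041012193^2 + 0.15357517^2 + 0.51689506^2) = 0.5720848
U = k * uc = 3 * 0.5720848
U = 1.7163

1.7163


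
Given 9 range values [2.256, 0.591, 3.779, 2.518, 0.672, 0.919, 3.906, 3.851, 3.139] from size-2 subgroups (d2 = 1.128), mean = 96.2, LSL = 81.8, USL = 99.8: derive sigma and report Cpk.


R_bar = (2.256 + 0.591 + 3.779 + 2.518 + 0.672 + 0.919 + 3.906 + 3.851 + 3.139) / 9 = 2.4034444
sigma = R_bar / d2 = 2.4034444 / 1.128 = 2.1307131
Cp = (USL - LSL)/(6*sigma) = (99.8 - 81.8)/(6*2.1307131) = 1.4080
Cpu = (99.8 - 96.2)/(3*2.1307131) = 0.5632
Cpl = (96.2 - 81.8)/(3*2.1307131) = 2.2528
Cpk = min(Cpu, Cpl) = 0.5632

0.5632


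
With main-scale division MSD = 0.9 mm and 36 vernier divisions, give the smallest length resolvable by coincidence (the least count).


LC = MSD / n_div
= 0.9 / 36
= 0.0250

0.0250


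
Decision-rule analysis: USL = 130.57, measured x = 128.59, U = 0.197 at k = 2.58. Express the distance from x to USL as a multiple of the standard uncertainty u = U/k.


u = U / k = 0.197 / 2.58 = 0.076356589
margin = |USL - x| = |130.57 - 128.59| = 1.98
z = margin / u = 1.98 / 0.076356589
z = 25.9310

25.9310


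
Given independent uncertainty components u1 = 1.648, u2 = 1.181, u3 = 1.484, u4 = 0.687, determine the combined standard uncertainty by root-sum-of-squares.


uc = sqrt(1.648^2 + 1.181^2 + 1.484^2 + 0.687^2)
uc = sqrt(6.78489)
uc = 2.6048

2.6048


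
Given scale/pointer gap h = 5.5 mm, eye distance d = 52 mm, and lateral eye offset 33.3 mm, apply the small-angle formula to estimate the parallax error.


error = h * offset / d
= 5.5 * 33.3 / 52
= 3.5221

3.5221


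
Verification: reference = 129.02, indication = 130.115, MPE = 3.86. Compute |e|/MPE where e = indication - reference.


e = indication - reference = 130.115 - 129.02 = 1.0950
|e| = 1.0950
ratio = |e| / MPE = 1.0950 / 3.86
ratio = 0.2837

0.2837


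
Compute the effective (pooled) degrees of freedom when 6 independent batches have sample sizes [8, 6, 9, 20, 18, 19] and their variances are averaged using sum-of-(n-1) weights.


nu = sum_i (n_i - 1)
nu = ((8 - 1) + (6 - 1) + (9 - 1) + (20 - 1) + (18 - 1) + (19 - 1))
nu = 7 + 5 + 8 + 19 + 17 + 18
nu = 74

74


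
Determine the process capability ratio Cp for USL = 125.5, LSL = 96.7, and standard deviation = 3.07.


Cp = (USL - LSL) / (6 * sigma)
= (125.5 - 96.7) / (6 * 3.07)
= 28.8000 / 18.4200
= 1.5635

1.5635


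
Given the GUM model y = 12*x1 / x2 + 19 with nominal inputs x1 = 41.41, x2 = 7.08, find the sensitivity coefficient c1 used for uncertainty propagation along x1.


y = 12*x1 / x2 + 19
dy/dx1 = 12/x2
Evaluate at x2 = 7.08: c1 = 12 / 7.08
c1 = 1.6949

1.6949


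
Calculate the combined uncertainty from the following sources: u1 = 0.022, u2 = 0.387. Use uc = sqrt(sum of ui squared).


uc = sqrt(0.022^2 + 0.387^2)
uc = sqrt(0.150253)
uc = 0.3876

0.3876


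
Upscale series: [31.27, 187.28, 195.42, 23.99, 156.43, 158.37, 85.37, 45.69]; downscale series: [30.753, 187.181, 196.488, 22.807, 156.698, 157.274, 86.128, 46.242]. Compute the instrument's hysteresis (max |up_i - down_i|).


|31.27 - 30.753| = 0.5170
|187.28 - 187.181| = 0.0990
|195.42 - 196.488| = 1.0680
|23.99 - 22.807| = 1.1830
|156.43 - 156.698| = 0.2680
|158.37 - 157.274| = 1.0960
|85.37 - 86.128| = 0.7580
|45.69 - 46.242| = 0.5520
hysteresis = max(diffs) = 1.1830

1.1830


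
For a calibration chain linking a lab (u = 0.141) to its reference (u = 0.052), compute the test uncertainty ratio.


TUR = u_lab / u_ref
= 0.141 / 0.052
= 2.7115

2.7115


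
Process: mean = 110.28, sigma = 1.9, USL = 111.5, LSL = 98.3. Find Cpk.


Cpu = (USL - mean) / (3*sigma) = (111.5 - 110.28) / (3*1.9) = 0.2140
Cpl = (mean - LSL) / (3*sigma) = (110.28 - 98.3) / (3*1.9) = 2.1018
Cpk = min(Cpu, Cpl) = 0.2140

0.2140


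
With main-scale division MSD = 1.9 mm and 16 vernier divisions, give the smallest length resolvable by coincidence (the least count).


LC = MSD / n_div
= 1.9 / 16
= 0.1187

0.1187


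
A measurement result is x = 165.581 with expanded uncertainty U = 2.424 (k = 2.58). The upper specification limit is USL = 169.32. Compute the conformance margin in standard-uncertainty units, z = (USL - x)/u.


u = U / k = 2.424 / 2.58 = 0.93953488
margin = |USL - x| = |169.32 - 165.581| = 3.739
z = margin / u = 3.739 / 0.93953488
z = 3.9796

3.9796


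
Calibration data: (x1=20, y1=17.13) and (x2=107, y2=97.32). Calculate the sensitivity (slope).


slope = (y2 - y1) / (x2 - x1)
= (97.32 - 17.13) / (107 - 20)
= 80.1900 / 87
= 0.9217

0.9217


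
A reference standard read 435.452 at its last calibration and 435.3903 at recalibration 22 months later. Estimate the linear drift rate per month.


rate = (v2 - v1) / months
= (435.3903 - 435.452) / 22
= -0.0617 / 22
= -0.0028

-0.0028


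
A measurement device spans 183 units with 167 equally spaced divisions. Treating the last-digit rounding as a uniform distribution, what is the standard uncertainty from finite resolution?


resolution = range / divisions
resolution = 183 / 167 = 1.0958084
u_res = resolution / (2*sqrt(3))
u_res = 1.0958084 / 3.4641016
u_res = 0.3163

0.3163


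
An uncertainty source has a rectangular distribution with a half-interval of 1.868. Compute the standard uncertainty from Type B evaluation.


u_B = half_width / sqrt(3)
u_B = 1.868 / 1.7320508
u_B = 1.0785

1.0785


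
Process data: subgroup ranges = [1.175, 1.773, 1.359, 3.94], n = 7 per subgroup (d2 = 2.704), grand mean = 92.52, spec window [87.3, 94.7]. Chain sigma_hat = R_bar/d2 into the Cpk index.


R_bar = (1.175 + 1.773 + 1.359 + 3.94) / 4 = 2.06175
sigma = R_bar / d2 = 2.06175 / 2.704 = 0.76248151
Cp = (USL - LSL)/(6*sigma) = (94.7 - 87.3)/(6*0.76248151) = 1.6175
Cpu = (94.7 - 92.52)/(3*0.76248151) = 0.9530
Cpl = (92.52 - 87.3)/(3*0.76248151) = 2.2820
Cpk = min(Cpu, Cpl) = 0.9530

0.9530


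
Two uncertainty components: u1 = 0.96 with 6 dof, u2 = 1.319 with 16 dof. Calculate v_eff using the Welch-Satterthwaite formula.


uc = sqrt(u1^2 + u2^2) = sqrt(0.96^2 + 1.319^2) = 1.6313678
v_eff = uc^4 / (u1^4/v1 + u2^4/v2)
= 1.6313678^4 / (0.96^4/6 + 1.319^4/16)
= 7.0828418 / 0.33073078
v_eff = 21.4157

21.4157


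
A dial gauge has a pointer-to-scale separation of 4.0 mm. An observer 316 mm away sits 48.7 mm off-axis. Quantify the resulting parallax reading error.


error = h * offset / d
= 4.0 * 48.7 / 316
= 0.6165

0.6165


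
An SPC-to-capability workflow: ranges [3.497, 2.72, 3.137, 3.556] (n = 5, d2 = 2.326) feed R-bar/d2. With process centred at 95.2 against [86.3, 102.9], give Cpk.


R_bar = (3.497 + 2.72 + 3.137 + 3.556) / 4 = 3.2275
sigma = R_bar / d2 = 3.2275 / 2.326 = 1.3875752
Cp = (USL - LSL)/(6*sigma) = (102.9 - 86.3)/(6*1.3875752) = 1.9939
Cpu = (102.9 - 95.2)/(3*1.3875752) = 1.8497
Cpl = (95.2 - 86.3)/(3*1.3875752) = 2.1380
Cpk = min(Cpu, Cpl) = 1.8497

1.8497


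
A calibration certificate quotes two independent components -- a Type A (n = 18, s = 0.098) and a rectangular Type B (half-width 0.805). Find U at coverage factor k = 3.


u_A = s / sqrt(n) = 0.098 / sqrt(18) = 0.023098822
u_B = half_width / sqrt(3) = 0.805 / sqrt(3) = 0.46476697
uc = sqrt(u_A^2 + u_B^2) = sqrt(0.023098822^2 + 0.46476697^2) = 0.46534062
U = k * uc = 3 * 0.46534062
U = 1.3960

1.3960


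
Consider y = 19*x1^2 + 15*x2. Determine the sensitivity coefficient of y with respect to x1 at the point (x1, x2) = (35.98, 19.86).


y = 19*x1^2 + 15*x2
dy/dx1 = 2*19*x1
Evaluate at x1 = 35.98: c1 = 38 * 35.98
c1 = 1367.2400

1367.2400


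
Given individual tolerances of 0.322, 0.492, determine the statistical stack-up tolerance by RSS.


RSS = sqrt(0.322^2 + 0.492^2)
= sqrt(0.345748)
= 0.5880

0.5880


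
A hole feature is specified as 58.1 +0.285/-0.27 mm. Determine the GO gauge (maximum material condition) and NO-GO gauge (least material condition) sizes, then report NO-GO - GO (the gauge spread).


GO = nominal - lower_tol (smallest hole = maximum material condition)
GO = 58.1 - 0.27 = 57.83
NO-GO = nominal + upper_tol (largest hole = least material condition)
NO-GO = 58.1 + 0.285 = 58.385
spread = NO-GO - GO = 58.385 - 57.83 = 0.5550

0.5550


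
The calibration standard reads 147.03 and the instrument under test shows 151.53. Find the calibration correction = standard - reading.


Correction = standard - reading
= 147.03 - 151.53
= -4.5000

-4.5000


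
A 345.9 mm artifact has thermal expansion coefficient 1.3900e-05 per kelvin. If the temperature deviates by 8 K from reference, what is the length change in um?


dL = L * alpha * dT
= 345.9 * 1.3900e-05 * 8
= 0.0384641 mm
dL_um = 0.0384641 * 1000 = 38.4641 um

38.4641


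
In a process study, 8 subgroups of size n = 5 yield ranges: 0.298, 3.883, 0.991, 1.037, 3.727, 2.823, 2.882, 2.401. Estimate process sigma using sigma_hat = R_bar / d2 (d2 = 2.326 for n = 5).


R_bar = (0.298 + 3.883 + 0.991 + 1.037 + 3.727 + 2.823 + 2.882 + 2.401) / 8
R_bar = 18.042 / 8 = 2.25525
sigma_hat = R_bar / d2 = 2.25525 / 2.326 = 0.9696

0.9696


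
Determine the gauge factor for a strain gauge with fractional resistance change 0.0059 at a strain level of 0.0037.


GF = (dR/R) / epsilon
= 0.0059 / 0.0037
= 1.5946

1.5946


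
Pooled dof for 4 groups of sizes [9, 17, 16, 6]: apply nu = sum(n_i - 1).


nu = sum_i (n_i - 1)
nu = ((9 - 1) + (17 - 1) + (16 - 1) + (6 - 1))
nu = 8 + 16 + 15 + 5
nu = 44

44


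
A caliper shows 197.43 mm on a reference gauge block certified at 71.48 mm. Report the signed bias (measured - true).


Systematic error = measured - true
= 197.43 - 71.48
= 125.9500

125.9500


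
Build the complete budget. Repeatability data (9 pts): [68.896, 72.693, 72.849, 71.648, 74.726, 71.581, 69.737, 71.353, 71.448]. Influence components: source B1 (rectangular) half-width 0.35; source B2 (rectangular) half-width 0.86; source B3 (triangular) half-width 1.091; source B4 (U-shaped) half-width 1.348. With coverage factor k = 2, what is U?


mean = (68.896 + 72.693 + 72.849 + 71.648 + 74.726 + 71.581 + 69.737 + 71.353 + 71.448) / 9 = 71.659
s = sqrt(sum((x - mean)^2)/(n-1)) = 1.7089602
u_A = s / sqrt(n) = 1.7089602 / sqrt(9) = 0.5696534
u_B1 = 0.35 / sqrt(3) = 0.20207259
u_B2 = 0.86 / sqrt(3) = 0.49652123
u_B3 = 1.091 / sqrt(6) = 0.44539888
u_B4 = 1.348 / sqrt(2) = 0.95317994
uc = sqrt(0.5696534^2 + 0.20207259^2 + 0.49652123^2 + 0.44539888^2 + 0.95317994^2) = 1.3110316
U = k * uc = 2 * 1.3110316
U = 2.6221

2.6221


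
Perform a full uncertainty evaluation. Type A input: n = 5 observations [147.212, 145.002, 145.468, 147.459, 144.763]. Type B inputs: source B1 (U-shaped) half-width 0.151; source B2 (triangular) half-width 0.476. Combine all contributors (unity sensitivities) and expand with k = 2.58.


mean = (147.212 + 145.002 + 145.468 + 147.459 + 144.763) / 5 = 145.9808
s = sqrt(sum((x - mean)^2)/(n-1)) = 1.265403
u_A = s / sqrt(n) = 1.265403 / sqrt(5) = 0.56590543
u_B1 = 0.151 / sqrt(2) = 0.10677312
u_B2 = 0.476 / sqrt(6) = 0.19432619
uc = sqrt(0.56590543^2 + 0.10677312^2 + 0.19432619^2) = 0.60779283
U = k * uc = 2.58 * 0.60779283
U = 1.5681

1.5681


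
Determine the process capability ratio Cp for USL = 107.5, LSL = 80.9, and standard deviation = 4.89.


Cp = (USL - LSL) / (6 * sigma)
= (107.5 - 80.9) / (6 * 4.89)
= 26.6000 / 29.3400
= 0.9066

0.9066


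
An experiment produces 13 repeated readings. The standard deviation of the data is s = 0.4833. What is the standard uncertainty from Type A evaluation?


u_A = s / sqrt(n)
u_A = 0.4833 / sqrt(13)
u_A = 0.4833 / 3.6055513
u_A = 0.1340

0.1340


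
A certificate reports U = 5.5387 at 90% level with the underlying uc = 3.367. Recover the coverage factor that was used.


k = U / uc
k = 5.5387 / 3.367
k = 1.645

1.645


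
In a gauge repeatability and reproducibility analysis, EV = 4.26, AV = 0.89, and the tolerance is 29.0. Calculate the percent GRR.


GRR = sqrt(EV^2 + AV^2) = sqrt(4.26^2 + 0.89^2) = 4.3519766
%GRR = GRR / tol * 100 = 4.3519766 / 29.0 * 100
%GRR = 15.0068

15.0068


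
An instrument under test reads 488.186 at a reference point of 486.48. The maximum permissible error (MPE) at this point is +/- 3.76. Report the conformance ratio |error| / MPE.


e = indication - reference = 488.186 - 486.48 = 1.7060
|e| = 1.7060
ratio = |e| / MPE = 1.7060 / 3.76
ratio = 0.4537

0.4537


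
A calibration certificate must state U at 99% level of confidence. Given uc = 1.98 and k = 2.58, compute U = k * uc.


U = k * uc
U = 2.58 * 1.98
U = 5.1084

5.1084


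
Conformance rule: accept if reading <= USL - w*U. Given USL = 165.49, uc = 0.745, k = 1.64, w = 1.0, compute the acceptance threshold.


U = k * uc = 1.64 * 0.745 = 1.2218
guard band g = w * U = 1.0 * 1.2218 = 1.2218
AL = USL - g = 165.49 - 1.2218
AL = 164.2682

164.2682


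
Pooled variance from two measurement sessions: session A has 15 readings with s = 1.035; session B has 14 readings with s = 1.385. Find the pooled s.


s_p = sqrt(((n1-1)*s1^2 + (n2-1)*s2^2) / (n1+n2-2))
numerator = (15-1)*1.035^2 + (14-1)*1.385^2 = 14.99715 + 24.936925 = 39.934075
denominator = 15 + 14 - 2 = 27
s_p^2 = 39.934075 / 27 = 1.4790398
s_p = sqrt(1.4790398) = 1.2162

1.2162


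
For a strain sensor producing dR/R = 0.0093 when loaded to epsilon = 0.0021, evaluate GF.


GF = (dR/R) / epsilon
= 0.0093 / 0.0021
= 4.4286

4.4286


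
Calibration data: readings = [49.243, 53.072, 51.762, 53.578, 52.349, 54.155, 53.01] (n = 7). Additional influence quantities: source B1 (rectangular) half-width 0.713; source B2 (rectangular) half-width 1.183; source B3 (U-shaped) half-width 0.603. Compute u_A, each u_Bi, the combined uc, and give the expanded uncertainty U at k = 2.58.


mean = (49.243 + 53.072 + 51.762 + 53.578 + 52.349 + 54.155 + 53.01) / 7 = 52.45271429
s = sqrt(sum((x - mean)^2)/(n-1)) = 1.6149425
u_A = s / sqrt(n) = 1.6149425 / sqrt(7) = 0.61039089
u_B1 = 0.713 / sqrt(3) = 0.41165074
u_B2 = 1.183 / sqrt(3) = 0.68300537
u_B3 = 0.603 / sqrt(2) = 0.42638539
uc = sqrt(0.61039089^2 + 0.41165074^2 + 0.68300537^2 + 0.42638539^2) = 1.0910244
U = k * uc = 2.58 * 1.0910244
U = 2.8148

2.8148


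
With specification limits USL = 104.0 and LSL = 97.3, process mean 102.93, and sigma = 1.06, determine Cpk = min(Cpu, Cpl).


Cpu = (USL - mean) / (3*sigma) = (104.0 - 102.93) / (3*1.06) = 0.3365
Cpl = (mean - LSL) / (3*sigma) = (102.93 - 97.3) / (3*1.06) = 1.7704
Cpk = min(Cpu, Cpl) = 0.3365

0.3365


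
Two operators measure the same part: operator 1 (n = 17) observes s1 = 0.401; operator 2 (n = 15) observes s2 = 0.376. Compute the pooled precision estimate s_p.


s_p = sqrt(((n1-1)*s1^2 + (n2-1)*s2^2) / (n1+n2-2))
numerator = (17-1)*0.401^2 + (15-1)*0.376^2 = 2.572816 + 1.979264 = 4.55208
denominator = 17 + 15 - 2 = 30
s_p^2 = 4.55208 / 30 = 0.151736
s_p = sqrt(0.151736) = 0.3895

0.3895


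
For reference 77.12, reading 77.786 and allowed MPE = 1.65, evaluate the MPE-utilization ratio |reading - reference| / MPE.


e = indication - reference = 77.786 - 77.12 = 0.6660
|e| = 0.6660
ratio = |e| / MPE = 0.6660 / 1.65
ratio = 0.4036

0.4036


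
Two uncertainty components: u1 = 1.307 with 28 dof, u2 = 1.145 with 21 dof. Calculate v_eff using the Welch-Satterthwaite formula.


uc = sqrt(u1^2 + u2^2) = sqrt(1.307^2 + 1.145^2) = 1.7376058
v_eff = uc^4 / (u1^4/v1 + u2^4/v2)
= 1.7376058^4 / (1.307^4/28 + 1.145^4/21)
= 9.116015 / 0.18606536
v_eff = 48.9936

48.9936


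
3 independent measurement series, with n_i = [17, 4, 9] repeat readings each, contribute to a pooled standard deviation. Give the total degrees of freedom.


nu = sum_i (n_i - 1)
nu = ((17 - 1) + (4 - 1) + (9 - 1))
nu = 16 + 3 + 8
nu = 27

27


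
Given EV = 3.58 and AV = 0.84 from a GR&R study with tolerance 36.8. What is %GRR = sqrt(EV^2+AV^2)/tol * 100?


GRR = sqrt(EV^2 + AV^2) = sqrt(3.58^2 + 0.84^2) = 3.6772272
%GRR = GRR / tol * 100 = 3.6772272 / 36.8 * 100
%GRR = 9.9925

9.9925


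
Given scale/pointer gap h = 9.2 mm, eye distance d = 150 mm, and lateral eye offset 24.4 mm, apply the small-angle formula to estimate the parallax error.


error = h * offset / d
= 9.2 * 24.4 / 150
= 1.4965

1.4965


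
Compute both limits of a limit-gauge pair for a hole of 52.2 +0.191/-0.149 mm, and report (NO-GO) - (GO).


GO = nominal - lower_tol (smallest hole = maximum material condition)
GO = 52.2 - 0.149 = 52.051
NO-GO = nominal + upper_tol (largest hole = least material condition)
NO-GO = 52.2 + 0.191 = 52.391
spread = NO-GO - GO = 52.391 - 52.051 = 0.3400

0.3400


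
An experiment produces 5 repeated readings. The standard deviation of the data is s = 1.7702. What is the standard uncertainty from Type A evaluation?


u_A = s / sqrt(n)
u_A = 1.7702 / sqrt(5)
u_A = 1.7702 / 2.236068
u_A = 0.7917

0.7917


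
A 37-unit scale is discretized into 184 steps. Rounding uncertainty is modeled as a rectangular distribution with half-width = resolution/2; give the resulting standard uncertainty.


resolution = range / divisions
resolution = 37 / 184 = 0.20108696
u_res = resolution / (2*sqrt(3))
u_res = 0.20108696 / 3.4641016
u_res = 0.0580

0.0580


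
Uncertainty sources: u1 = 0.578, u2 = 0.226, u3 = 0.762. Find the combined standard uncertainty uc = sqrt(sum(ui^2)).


uc = sqrt(0.578^2 + 0.226^2 + 0.762^2)
uc = sqrt(0.965804)
uc = 0.9828

0.9828


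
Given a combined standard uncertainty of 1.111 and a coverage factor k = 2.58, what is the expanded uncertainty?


U = k * uc
U = 2.58 * 1.111
U = 2.8664

2.8664


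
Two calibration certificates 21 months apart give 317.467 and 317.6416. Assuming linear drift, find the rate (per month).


rate = (v2 - v1) / months
= (317.6416 - 317.467) / 21
= 0.1746 / 21
= 0.0083

0.0083


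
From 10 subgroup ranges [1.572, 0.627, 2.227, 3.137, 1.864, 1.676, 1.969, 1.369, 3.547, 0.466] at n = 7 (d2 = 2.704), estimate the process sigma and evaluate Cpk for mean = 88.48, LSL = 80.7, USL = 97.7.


R_bar = (1.572 + 0.627 + 2.227 + 3.137 + 1.864 + 1.676 + 1.969 + 1.369 + 3.547 + 0.466) / 10 = 1.8454
sigma = R_bar / d2 = 1.8454 / 2.704 = 0.68247041
Cp = (USL - LSL)/(6*sigma) = (97.7 - 80.7)/(6*0.68247041) = 4.1516
Cpu = (97.7 - 88.48)/(3*0.68247041) = 4.5032
Cpl = (88.48 - 80.7)/(3*0.68247041) = 3.7999
Cpk = min(Cpu, Cpl) = 3.7999

3.7999


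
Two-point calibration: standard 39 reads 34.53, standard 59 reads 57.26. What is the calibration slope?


slope = (y2 - y1) / (x2 - x1)
= (57.26 - 34.53) / (59 - 39)
= 22.7300 / 20
= 1.1365

1.1365


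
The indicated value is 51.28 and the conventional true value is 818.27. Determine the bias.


Systematic error = measured - true
= 51.28 - 818.27
= -766.9900

-766.9900
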